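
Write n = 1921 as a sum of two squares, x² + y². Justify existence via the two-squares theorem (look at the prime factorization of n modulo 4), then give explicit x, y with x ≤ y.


Step 1: Factor n = 1921 = 17 · 113.
Step 2: Check the mod-4 condition on each prime factor: 17 ≡ 1 (mod 4), exponent 1; 113 ≡ 1 (mod 4), exponent 1.
All primes ≡ 3 (mod 4) appear to even exponent (or don't appear), so by the two-squares theorem n IS expressible as a sum of two squares.
Step 3: Build a representation. Here n = 17 · 113 is a product of primes ≡ 1 (mod 4). Each prime p ≡ 1 (mod 4) is itself a sum of two squares; find a² by testing p − a² for a perfect square:
  17: 17 − 1² = 16 = 4² ⇒ 17 = 1² + 4².
  113: 113 − 1² = 112, 113 − 2² = 109, 113 − 3² = 104, 113 − 4² = 97, 113 − 5² = 88, 113 − 6² = 77, 113 − 7² = 64 = 8² ⇒ 113 = 7² + 8².
  Combine using the Brahmagupta–Fibonacci identity (a² + b²)(c² + d²) = (ac − bd)² + (ad + bc)² = (ac + bd)² + (ad − bc)²:
  17 · 113 = 1921: from (1² + 4²)(7² + 8²), take (1·7 − 4·8, 1·8 + 4·7) = (7 − 32, 8 + 28) = (-25, 36); dropping signs (only squares matter) gives (25, 36); check 25² + 36² = 625 + 1296 = 1921 ✓.
Step 4: Order so x ≤ y and verify: 25² + 36² = 625 + 1296 = 1921 = n. ✓

n = 1921 = 25² + 36² (one valid representation with x ≤ y).


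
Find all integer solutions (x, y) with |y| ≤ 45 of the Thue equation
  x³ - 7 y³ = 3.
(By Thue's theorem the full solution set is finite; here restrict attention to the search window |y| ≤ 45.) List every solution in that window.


The equation is x³ - 7y³ = 3. For fixed y, x³ = 7·y³ + 3, so a solution requires the RHS to be a perfect cube.
Strategy: iterate y from -45 to 45, compute RHS = 7·y³ + 3, and check whether it is a (positive or negative) perfect cube.
Check small values of y:
  y = 0: RHS = 3 is not a perfect cube.
  y = 1: RHS = 10 is not a perfect cube.
  y = -1: RHS = -4 is not a perfect cube.
  y = 2: RHS = 59 is not a perfect cube.
  y = -2: RHS = -53 is not a perfect cube.
  y = 3: RHS = 192 is not a perfect cube.
  y = -3: RHS = -186 is not a perfect cube.
Continuing the search up to |y| = 45 finds no solutions either.
No (x, y) in the scanned range satisfies the equation.

No integer solutions with |y| ≤ 45.


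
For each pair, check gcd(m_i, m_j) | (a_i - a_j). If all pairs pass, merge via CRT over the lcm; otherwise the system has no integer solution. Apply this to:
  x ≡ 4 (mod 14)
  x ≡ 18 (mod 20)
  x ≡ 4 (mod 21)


Moduli 14, 20, 21 are not pairwise coprime, so CRT works modulo lcm(m_i) when all pairwise compatibility conditions hold.
Pairwise compatibility: gcd(m_i, m_j) must divide a_i - a_j for every pair.
Merge one congruence at a time:
  Start: x ≡ 4 (mod 14).
  Combine with x ≡ 18 (mod 20): gcd(14, 20) = 2; 18 - 4 = 14, which IS divisible by 2, so compatible.
    Write x = 4 + 14·t and substitute into x ≡ 18 (mod 20): 14·t ≡ 18 − 4 = 14 (mod 20).
    Divide the congruence (and modulus) by g = 2: 7·t ≡ 7 (mod 10).
    The inverse of 7 mod 10 is 3 (since 7·3 = 21 = 2·10 + 1), so t ≡ 3·7 = 21 ≡ 1 (mod 10).
    Then x = 4 + 14·1 = 18, valid modulo lcm(14, 20) = 140: x ≡ 18 (mod 140).
  Combine with x ≡ 4 (mod 21): gcd(140, 21) = 7; 4 - 18 = -14, which IS divisible by 7, so compatible.
    Write x = 18 + 140·t and substitute into x ≡ 4 (mod 21): 140·t ≡ 4 − 18 = -14 (mod 21).
    Divide the congruence (and modulus) by g = 7: 20·t ≡ -2 (mod 3).
    Reduce coefficients mod 3: 2·t ≡ 1 (mod 3).
    The inverse of 2 mod 3 is 2 (since 2·2 = 4 = 1·3 + 1), so t ≡ 2·1 = 2 ≡ 2 (mod 3).
    Then x = 18 + 140·2 = 298, valid modulo lcm(140, 21) = 420: x ≡ 298 (mod 420).
Verify: 298 mod 14 = 4, 298 mod 20 = 18, 298 mod 21 = 4.

x ≡ 298 (mod 420).


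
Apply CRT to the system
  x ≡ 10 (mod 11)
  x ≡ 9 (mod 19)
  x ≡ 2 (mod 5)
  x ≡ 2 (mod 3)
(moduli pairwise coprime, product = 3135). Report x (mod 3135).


Product of moduli M = 11 · 19 · 5 · 3 = 3135.
Merge one congruence at a time:
  Start: x ≡ 10 (mod 11).
  Combine with x ≡ 9 (mod 19); new modulus lcm = 209.
    Write x = 10 + 11·t and substitute into x ≡ 9 (mod 19): 11·t ≡ 9 − 10 = -1 (mod 19).
    Reduce coefficients mod 19: 11·t ≡ 18 (mod 19).
    The inverse of 11 mod 19 is 7 (since 11·7 = 77 = 4·19 + 1), so t ≡ 7·18 = 126 ≡ 12 (mod 19).
    Then x = 10 + 11·12 = 142, valid modulo lcm(11, 19) = 209: x ≡ 142 (mod 209).
  Combine with x ≡ 2 (mod 5); new modulus lcm = 1045.
    Write x = 142 + 209·t and substitute into x ≡ 2 (mod 5): 209·t ≡ 2 − 142 = -140 (mod 5).
    Reduce coefficients mod 5: 4·t ≡ 0 (mod 5).
    The inverse of 4 mod 5 is 4 (since 4·4 = 16 = 3·5 + 1), so t ≡ 4·0 = 0 ≡ 0 (mod 5).
    Then x = 142 + 209·0 = 142, valid modulo lcm(209, 5) = 1045: x ≡ 142 (mod 1045).
  Combine with x ≡ 2 (mod 3); new modulus lcm = 3135.
    Write x = 142 + 1045·t and substitute into x ≡ 2 (mod 3): 1045·t ≡ 2 − 142 = -140 (mod 3).
    Reduce coefficients mod 3: 1·t ≡ 1 (mod 3).
    So t ≡ 1 (mod 3).
    Then x = 142 + 1045·1 = 1187, valid modulo lcm(1045, 3) = 3135: x ≡ 1187 (mod 3135).
Verify against each original: 1187 mod 11 = 10, 1187 mod 19 = 9, 1187 mod 5 = 2, 1187 mod 3 = 2.

x ≡ 1187 (mod 3135).


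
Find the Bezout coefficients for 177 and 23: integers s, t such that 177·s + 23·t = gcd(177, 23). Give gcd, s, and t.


Euclidean algorithm on (177, 23) — divide until remainder is 0:
  177 = 7 · 23 + 16
  23 = 1 · 16 + 7
  16 = 2 · 7 + 2
  7 = 3 · 2 + 1
  2 = 2 · 1 + 0
gcd(177, 23) = 1.
Track Bezout coefficients alongside the remainders: start with r₀ = 177 = a·1 + b·0 (s = 1, t = 0) and r₁ = 23 = a·0 + b·1 (s = 0, t = 1); each new remainder r_{k+1} = r_{k-1} − q_k·r_k inherits s_{k+1} = s_{k-1} − q_k·s_k, t_{k+1} = t_{k-1} − q_k·t_k, so r_k = a·s_k + b·t_k at every step:
  q = 7: r = 16, s = 1 − 7·0 = 1, t = 0 − 7·1 = -7  (check: 177·1 + 23·(-7) = 16)
  q = 1: r = 7, s = 0 − 1·1 = -1, t = 1 − 1·(-7) = 8  (check: 177·(-1) + 23·8 = 7)
  q = 2: r = 2, s = 1 − 2·(-1) = 3, t = -7 − 2·8 = -23  (check: 177·3 + 23·(-23) = 2)
  q = 3: r = 1, s = -1 − 3·3 = -10, t = 8 − 3·(-23) = 77  (check: 177·(-10) + 23·77 = 1)
The row with r = 1 (the gcd) gives the Bezout coefficients s = -10, t = 77.
Result: 177 · (-10) + 23 · (77) = 1.

gcd(177, 23) = 1; s = -10, t = 77 (check: 177·(-10) + 23·77 = 1).


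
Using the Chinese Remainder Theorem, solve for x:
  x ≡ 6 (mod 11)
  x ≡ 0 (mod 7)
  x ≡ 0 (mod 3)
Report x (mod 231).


Moduli 11, 7, 3 are pairwise coprime; by CRT there is a unique solution modulo M = 11 · 7 · 3 = 231.
Solve pairwise, accumulating the modulus:
  Start with x ≡ 6 (mod 11).
  Combine with x ≡ 0 (mod 7): since gcd(11, 7) = 1, we get a unique residue mod 77.
    Write x = 6 + 11·t and substitute into x ≡ 0 (mod 7): 11·t ≡ 0 − 6 = -6 (mod 7).
    Reduce coefficients mod 7: 4·t ≡ 1 (mod 7).
    The inverse of 4 mod 7 is 2 (since 4·2 = 8 = 1·7 + 1), so t ≡ 2·1 = 2 ≡ 2 (mod 7).
    Then x = 6 + 11·2 = 28, valid modulo lcm(11, 7) = 77: x ≡ 28 (mod 77).
  Combine with x ≡ 0 (mod 3): since gcd(77, 3) = 1, we get a unique residue mod 231.
    Write x = 28 + 77·t and substitute into x ≡ 0 (mod 3): 77·t ≡ 0 − 28 = -28 (mod 3).
    Reduce coefficients mod 3: 2·t ≡ 2 (mod 3).
    The inverse of 2 mod 3 is 2 (since 2·2 = 4 = 1·3 + 1), so t ≡ 2·2 = 4 ≡ 1 (mod 3).
    Then x = 28 + 77·1 = 105, valid modulo lcm(77, 3) = 231: x ≡ 105 (mod 231).
Verify: 105 mod 11 = 6 ✓, 105 mod 7 = 0 ✓, 105 mod 3 = 0 ✓.

x ≡ 105 (mod 231).


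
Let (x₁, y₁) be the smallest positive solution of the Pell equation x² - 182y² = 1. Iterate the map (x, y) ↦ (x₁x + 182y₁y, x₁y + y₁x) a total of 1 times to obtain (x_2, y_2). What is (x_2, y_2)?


Step 1: Find the fundamental solution (x₁, y₁) of x² - 182y² = 1.
  Expand √182 as a continued fraction. a₀ = ⌊√182⌋ = 13; iterate m_{k+1} = d_k·a_k − m_k, d_{k+1} = (182 − m_{k+1}²)/d_k, a_{k+1} = ⌊(a₀ + m_{k+1})/d_{k+1}⌋ (starting m₀ = 0, d₀ = 1), with convergents p_k = a_k·p_{k-1} + p_{k-2}, q_k = a_k·q_{k-1} + q_{k-2} (p₋₁ = 1, q₋₁ = 0):
  k = 0: a₀ = 13; p₀/q₀ = 13/1; p₀² − 182·q₀² = 169 − 182 = -13.
  k = 1: m = 13, d = 13, a = ⌊(13 + 13)/13⌋ = 2; p/q = (2·13 + 1)/(2·1 + 0) = 27/2; p² − 182·q² = 729 − 728 = 1.
  The first convergent with p² − 182·q² = 1 gives the fundamental solution (x₁, y₁) = (27, 2).
Step 2: Apply the recurrence (x_{n+1}, y_{n+1}) = (x₁x_n + 182y₁y_n, x₁y_n + y₁x_n) repeatedly.
  From (x_1, y_1) = (27, 2): x_2 = 27·27 + 182·2·2 = 1457; y_2 = 27·2 + 2·27 = 108.
Step 3: Verify x_2² - 182·y_2² = 2122849 - 2122848 = 1 (should be 1). ✓

(x_1, y_1) = (27, 2); (x_2, y_2) = (1457, 108).


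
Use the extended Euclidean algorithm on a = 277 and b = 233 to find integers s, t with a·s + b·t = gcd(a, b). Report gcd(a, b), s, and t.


Euclidean algorithm on (277, 233) — divide until remainder is 0:
  277 = 1 · 233 + 44
  233 = 5 · 44 + 13
  44 = 3 · 13 + 5
  13 = 2 · 5 + 3
  5 = 1 · 3 + 2
  3 = 1 · 2 + 1
  2 = 2 · 1 + 0
gcd(277, 233) = 1.
Track Bezout coefficients alongside the remainders: start with r₀ = 277 = a·1 + b·0 (s = 1, t = 0) and r₁ = 233 = a·0 + b·1 (s = 0, t = 1); each new remainder r_{k+1} = r_{k-1} − q_k·r_k inherits s_{k+1} = s_{k-1} − q_k·s_k, t_{k+1} = t_{k-1} − q_k·t_k, so r_k = a·s_k + b·t_k at every step:
  q = 1: r = 44, s = 1 − 1·0 = 1, t = 0 − 1·1 = -1  (check: 277·1 + 233·(-1) = 44)
  q = 5: r = 13, s = 0 − 5·1 = -5, t = 1 − 5·(-1) = 6  (check: 277·(-5) + 233·6 = 13)
  q = 3: r = 5, s = 1 − 3·(-5) = 16, t = -1 − 3·6 = -19  (check: 277·16 + 233·(-19) = 5)
  q = 2: r = 3, s = -5 − 2·16 = -37, t = 6 − 2·(-19) = 44  (check: 277·(-37) + 233·44 = 3)
  q = 1: r = 2, s = 16 − 1·(-37) = 53, t = -19 − 1·44 = -63  (check: 277·53 + 233·(-63) = 2)
  q = 1: r = 1, s = -37 − 1·53 = -90, t = 44 − 1·(-63) = 107  (check: 277·(-90) + 233·107 = 1)
The row with r = 1 (the gcd) gives the Bezout coefficients s = -90, t = 107.
Result: 277 · (-90) + 233 · (107) = 1.

gcd(277, 233) = 1; s = -90, t = 107 (check: 277·(-90) + 233·107 = 1).


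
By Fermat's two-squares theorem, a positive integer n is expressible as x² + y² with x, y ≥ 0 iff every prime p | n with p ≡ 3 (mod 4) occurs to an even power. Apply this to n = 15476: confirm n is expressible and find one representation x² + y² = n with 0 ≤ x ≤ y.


Step 1: Factor n = 15476 = 2^2 · 53 · 73.
Step 2: Check the mod-4 condition on each prime factor: 2 = 2 (special); 53 ≡ 1 (mod 4), exponent 1; 73 ≡ 1 (mod 4), exponent 1.
All primes ≡ 3 (mod 4) appear to even exponent (or don't appear), so by the two-squares theorem n IS expressible as a sum of two squares.
Step 3: Build a representation. Group n = k² · m with k = 2 and m = 53 · 73 = 3869 (a product of primes ≡ 1 (mod 4)); a representation of m scales to one of n via (k·x)² + (k·y)² = k²(x² + y²). Each prime p ≡ 1 (mod 4) is itself a sum of two squares; find a² by testing p − a² for a perfect square:
  53: 53 − 1² = 52, 53 − 2² = 49 = 7² ⇒ 53 = 2² + 7².
  73: 73 − 1² = 72, 73 − 2² = 69, 73 − 3² = 64 = 8² ⇒ 73 = 3² + 8².
  Combine using the Brahmagupta–Fibonacci identity (a² + b²)(c² + d²) = (ac − bd)² + (ad + bc)² = (ac + bd)² + (ad − bc)²:
  53 · 73 = 3869: from (2² + 7²)(3² + 8²), take (2·3 − 7·8, 2·8 + 7·3) = (6 − 56, 16 + 21) = (-50, 37); dropping signs (only squares matter) gives (50, 37); check 50² + 37² = 2500 + 1369 = 3869 ✓.
  Scale by k = 2: (2·50, 2·37) = (100, 74).
Step 4: Order so x ≤ y and verify: 74² + 100² = 5476 + 10000 = 15476 = n. ✓

n = 15476 = 74² + 100² (one valid representation with x ≤ y).


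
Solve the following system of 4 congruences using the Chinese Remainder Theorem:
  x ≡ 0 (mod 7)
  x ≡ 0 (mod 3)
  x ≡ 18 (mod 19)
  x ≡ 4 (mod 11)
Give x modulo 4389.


Product of moduli M = 7 · 3 · 19 · 11 = 4389.
Merge one congruence at a time:
  Start: x ≡ 0 (mod 7).
  Combine with x ≡ 0 (mod 3); new modulus lcm = 21.
    Write x = 0 + 7·t and substitute into x ≡ 0 (mod 3): 7·t ≡ 0 − 0 = 0 (mod 3).
    Reduce coefficients mod 3: 1·t ≡ 0 (mod 3).
    So t ≡ 0 (mod 3).
    Then x = 0 + 7·0 = 0, valid modulo lcm(7, 3) = 21: x ≡ 0 (mod 21).
  Combine with x ≡ 18 (mod 19); new modulus lcm = 399.
    Write x = 0 + 21·t and substitute into x ≡ 18 (mod 19): 21·t ≡ 18 − 0 = 18 (mod 19).
    Reduce coefficients mod 19: 2·t ≡ 18 (mod 19).
    The inverse of 2 mod 19 is 10 (since 2·10 = 20 = 1·19 + 1), so t ≡ 10·18 = 180 ≡ 9 (mod 19).
    Then x = 0 + 21·9 = 189, valid modulo lcm(21, 19) = 399: x ≡ 189 (mod 399).
  Combine with x ≡ 4 (mod 11); new modulus lcm = 4389.
    Write x = 189 + 399·t and substitute into x ≡ 4 (mod 11): 399·t ≡ 4 − 189 = -185 (mod 11).
    Reduce coefficients mod 11: 3·t ≡ 2 (mod 11).
    The inverse of 3 mod 11 is 4 (since 3·4 = 12 = 1·11 + 1), so t ≡ 4·2 = 8 ≡ 8 (mod 11).
    Then x = 189 + 399·8 = 3381, valid modulo lcm(399, 11) = 4389: x ≡ 3381 (mod 4389).
Verify against each original: 3381 mod 7 = 0, 3381 mod 3 = 0, 3381 mod 19 = 18, 3381 mod 11 = 4.

x ≡ 3381 (mod 4389).


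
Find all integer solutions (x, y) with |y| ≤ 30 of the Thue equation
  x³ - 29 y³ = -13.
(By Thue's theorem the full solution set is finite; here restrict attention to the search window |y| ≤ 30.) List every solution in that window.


The equation is x³ - 29y³ = -13. For fixed y, x³ = 29·y³ − 13, so a solution requires the RHS to be a perfect cube.
Strategy: iterate y from -30 to 30, compute RHS = 29·y³ − 13, and check whether it is a (positive or negative) perfect cube.
Check small values of y:
  y = 0: RHS = -13 is not a perfect cube.
  y = 1: RHS = 16 is not a perfect cube.
  y = -1: RHS = -42 is not a perfect cube.
  y = 2: RHS = 219 is not a perfect cube.
  y = -2: RHS = -245 is not a perfect cube.
  y = 3: RHS = 770 is not a perfect cube.
  y = -3: RHS = -796 is not a perfect cube.
Continuing the search up to |y| = 30 finds no solutions either.
No (x, y) in the scanned range satisfies the equation.

No integer solutions with |y| ≤ 30.


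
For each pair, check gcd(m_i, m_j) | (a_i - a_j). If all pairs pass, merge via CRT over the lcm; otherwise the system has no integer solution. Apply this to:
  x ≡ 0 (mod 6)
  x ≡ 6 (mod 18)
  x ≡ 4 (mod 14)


Moduli 6, 18, 14 are not pairwise coprime, so CRT works modulo lcm(m_i) when all pairwise compatibility conditions hold.
Pairwise compatibility: gcd(m_i, m_j) must divide a_i - a_j for every pair.
Merge one congruence at a time:
  Start: x ≡ 0 (mod 6).
  Combine with x ≡ 6 (mod 18): gcd(6, 18) = 6; 6 - 0 = 6, which IS divisible by 6, so compatible.
    Write x = 0 + 6·t and substitute into x ≡ 6 (mod 18): 6·t ≡ 6 − 0 = 6 (mod 18).
    Divide the congruence (and modulus) by g = 6: 1·t ≡ 1 (mod 3).
    So t ≡ 1 (mod 3).
    Then x = 0 + 6·1 = 6, valid modulo lcm(6, 18) = 18: x ≡ 6 (mod 18).
  Combine with x ≡ 4 (mod 14): gcd(18, 14) = 2; 4 - 6 = -2, which IS divisible by 2, so compatible.
    Write x = 6 + 18·t and substitute into x ≡ 4 (mod 14): 18·t ≡ 4 − 6 = -2 (mod 14).
    Divide the congruence (and modulus) by g = 2: 9·t ≡ -1 (mod 7).
    Reduce coefficients mod 7: 2·t ≡ 6 (mod 7).
    The inverse of 2 mod 7 is 4 (since 2·4 = 8 = 1·7 + 1), so t ≡ 4·6 = 24 ≡ 3 (mod 7).
    Then x = 6 + 18·3 = 60, valid modulo lcm(18, 14) = 126: x ≡ 60 (mod 126).
Verify: 60 mod 6 = 0, 60 mod 18 = 6, 60 mod 14 = 4.

x ≡ 60 (mod 126).


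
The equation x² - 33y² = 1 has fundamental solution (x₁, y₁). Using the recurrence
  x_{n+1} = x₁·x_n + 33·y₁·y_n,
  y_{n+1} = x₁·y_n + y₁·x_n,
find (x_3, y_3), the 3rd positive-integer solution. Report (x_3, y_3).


Step 1: Find the fundamental solution (x₁, y₁) of x² - 33y² = 1.
  Expand √33 as a continued fraction. a₀ = ⌊√33⌋ = 5; iterate m_{k+1} = d_k·a_k − m_k, d_{k+1} = (33 − m_{k+1}²)/d_k, a_{k+1} = ⌊(a₀ + m_{k+1})/d_{k+1}⌋ (starting m₀ = 0, d₀ = 1), with convergents p_k = a_k·p_{k-1} + p_{k-2}, q_k = a_k·q_{k-1} + q_{k-2} (p₋₁ = 1, q₋₁ = 0):
  k = 0: a₀ = 5; p₀/q₀ = 5/1; p₀² − 33·q₀² = 25 − 33 = -8.
  k = 1: m = 5, d = 8, a = ⌊(5 + 5)/8⌋ = 1; p/q = (1·5 + 1)/(1·1 + 0) = 6/1; p² − 33·q² = 36 − 33 = 3.
  k = 2: m = 3, d = 3, a = ⌊(5 + 3)/3⌋ = 2; p/q = (2·6 + 5)/(2·1 + 1) = 17/3; p² − 33·q² = 289 − 297 = -8.
  k = 3: m = 3, d = 8, a = ⌊(5 + 3)/8⌋ = 1; p/q = (1·17 + 6)/(1·3 + 1) = 23/4; p² − 33·q² = 529 − 528 = 1.
  The first convergent with p² − 33·q² = 1 gives the fundamental solution (x₁, y₁) = (23, 4).
Step 2: Apply the recurrence (x_{n+1}, y_{n+1}) = (x₁x_n + 33y₁y_n, x₁y_n + y₁x_n) repeatedly.
  From (x_1, y_1) = (23, 4): x_2 = 23·23 + 33·4·4 = 1057; y_2 = 23·4 + 4·23 = 184.
  From (x_2, y_2) = (1057, 184): x_3 = 23·1057 + 33·4·184 = 48599; y_3 = 23·184 + 4·1057 = 8460.
Step 3: Verify x_3² - 33·y_3² = 2361862801 - 2361862800 = 1 (should be 1). ✓

(x_1, y_1) = (23, 4); (x_3, y_3) = (48599, 8460).


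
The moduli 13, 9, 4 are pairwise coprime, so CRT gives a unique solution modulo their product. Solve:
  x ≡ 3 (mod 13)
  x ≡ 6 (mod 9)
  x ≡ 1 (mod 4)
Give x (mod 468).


Moduli 13, 9, 4 are pairwise coprime; by CRT there is a unique solution modulo M = 13 · 9 · 4 = 468.
Solve pairwise, accumulating the modulus:
  Start with x ≡ 3 (mod 13).
  Combine with x ≡ 6 (mod 9): since gcd(13, 9) = 1, we get a unique residue mod 117.
    Write x = 3 + 13·t and substitute into x ≡ 6 (mod 9): 13·t ≡ 6 − 3 = 3 (mod 9).
    Reduce coefficients mod 9: 4·t ≡ 3 (mod 9).
    The inverse of 4 mod 9 is 7 (since 4·7 = 28 = 3·9 + 1), so t ≡ 7·3 = 21 ≡ 3 (mod 9).
    Then x = 3 + 13·3 = 42, valid modulo lcm(13, 9) = 117: x ≡ 42 (mod 117).
  Combine with x ≡ 1 (mod 4): since gcd(117, 4) = 1, we get a unique residue mod 468.
    Write x = 42 + 117·t and substitute into x ≡ 1 (mod 4): 117·t ≡ 1 − 42 = -41 (mod 4).
    Reduce coefficients mod 4: 1·t ≡ 3 (mod 4).
    So t ≡ 3 (mod 4).
    Then x = 42 + 117·3 = 393, valid modulo lcm(117, 4) = 468: x ≡ 393 (mod 468).
Verify: 393 mod 13 = 3 ✓, 393 mod 9 = 6 ✓, 393 mod 4 = 1 ✓.

x ≡ 393 (mod 468).


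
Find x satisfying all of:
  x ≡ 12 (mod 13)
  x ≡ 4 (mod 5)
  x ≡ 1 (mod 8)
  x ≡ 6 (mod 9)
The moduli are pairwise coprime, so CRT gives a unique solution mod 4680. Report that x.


Product of moduli M = 13 · 5 · 8 · 9 = 4680.
Merge one congruence at a time:
  Start: x ≡ 12 (mod 13).
  Combine with x ≡ 4 (mod 5); new modulus lcm = 65.
    Write x = 12 + 13·t and substitute into x ≡ 4 (mod 5): 13·t ≡ 4 − 12 = -8 (mod 5).
    Reduce coefficients mod 5: 3·t ≡ 2 (mod 5).
    The inverse of 3 mod 5 is 2 (since 3·2 = 6 = 1·5 + 1), so t ≡ 2·2 = 4 ≡ 4 (mod 5).
    Then x = 12 + 13·4 = 64, valid modulo lcm(13, 5) = 65: x ≡ 64 (mod 65).
  Combine with x ≡ 1 (mod 8); new modulus lcm = 520.
    Write x = 64 + 65·t and substitute into x ≡ 1 (mod 8): 65·t ≡ 1 − 64 = -63 (mod 8).
    Reduce coefficients mod 8: 1·t ≡ 1 (mod 8).
    So t ≡ 1 (mod 8).
    Then x = 64 + 65·1 = 129, valid modulo lcm(65, 8) = 520: x ≡ 129 (mod 520).
  Combine with x ≡ 6 (mod 9); new modulus lcm = 4680.
    Write x = 129 + 520·t and substitute into x ≡ 6 (mod 9): 520·t ≡ 6 − 129 = -123 (mod 9).
    Reduce coefficients mod 9: 7·t ≡ 3 (mod 9).
    The inverse of 7 mod 9 is 4 (since 7·4 = 28 = 3·9 + 1), so t ≡ 4·3 = 12 ≡ 3 (mod 9).
    Then x = 129 + 520·3 = 1689, valid modulo lcm(520, 9) = 4680: x ≡ 1689 (mod 4680).
Verify against each original: 1689 mod 13 = 12, 1689 mod 5 = 4, 1689 mod 8 = 1, 1689 mod 9 = 6.

x ≡ 1689 (mod 4680).


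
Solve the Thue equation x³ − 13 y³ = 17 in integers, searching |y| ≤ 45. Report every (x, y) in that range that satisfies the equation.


The equation is x³ - 13y³ = 17. For fixed y, x³ = 13·y³ + 17, so a solution requires the RHS to be a perfect cube.
Strategy: iterate y from -45 to 45, compute RHS = 13·y³ + 17, and check whether it is a (positive or negative) perfect cube.
Check small values of y:
  y = 0: RHS = 17 is not a perfect cube.
  y = 1: RHS = 30 is not a perfect cube.
  y = -1: RHS = 4 is not a perfect cube.
  y = 2: RHS = 121 is not a perfect cube.
  y = -2: RHS = -87 is not a perfect cube.
  y = 3: RHS = 368 is not a perfect cube.
  y = -3: RHS = -334 is not a perfect cube.
Continuing the search up to |y| = 45 finds no solutions either.
No (x, y) in the scanned range satisfies the equation.

No integer solutions with |y| ≤ 45.


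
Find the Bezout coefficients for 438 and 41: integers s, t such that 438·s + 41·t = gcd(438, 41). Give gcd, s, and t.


Euclidean algorithm on (438, 41) — divide until remainder is 0:
  438 = 10 · 41 + 28
  41 = 1 · 28 + 13
  28 = 2 · 13 + 2
  13 = 6 · 2 + 1
  2 = 2 · 1 + 0
gcd(438, 41) = 1.
Track Bezout coefficients alongside the remainders: start with r₀ = 438 = a·1 + b·0 (s = 1, t = 0) and r₁ = 41 = a·0 + b·1 (s = 0, t = 1); each new remainder r_{k+1} = r_{k-1} − q_k·r_k inherits s_{k+1} = s_{k-1} − q_k·s_k, t_{k+1} = t_{k-1} − q_k·t_k, so r_k = a·s_k + b·t_k at every step:
  q = 10: r = 28, s = 1 − 10·0 = 1, t = 0 − 10·1 = -10  (check: 438·1 + 41·(-10) = 28)
  q = 1: r = 13, s = 0 − 1·1 = -1, t = 1 − 1·(-10) = 11  (check: 438·(-1) + 41·11 = 13)
  q = 2: r = 2, s = 1 − 2·(-1) = 3, t = -10 − 2·11 = -32  (check: 438·3 + 41·(-32) = 2)
  q = 6: r = 1, s = -1 − 6·3 = -19, t = 11 − 6·(-32) = 203  (check: 438·(-19) + 41·203 = 1)
The row with r = 1 (the gcd) gives the Bezout coefficients s = -19, t = 203.
Result: 438 · (-19) + 41 · (203) = 1.

gcd(438, 41) = 1; s = -19, t = 203 (check: 438·(-19) + 41·203 = 1).


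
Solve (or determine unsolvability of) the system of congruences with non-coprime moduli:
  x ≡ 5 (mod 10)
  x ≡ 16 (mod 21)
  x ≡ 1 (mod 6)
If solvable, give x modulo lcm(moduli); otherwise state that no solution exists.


Moduli 10, 21, 6 are not pairwise coprime, so CRT works modulo lcm(m_i) when all pairwise compatibility conditions hold.
Pairwise compatibility: gcd(m_i, m_j) must divide a_i - a_j for every pair.
Merge one congruence at a time:
  Start: x ≡ 5 (mod 10).
  Combine with x ≡ 16 (mod 21): gcd(10, 21) = 1; 16 - 5 = 11, which IS divisible by 1, so compatible.
    Write x = 5 + 10·t and substitute into x ≡ 16 (mod 21): 10·t ≡ 16 − 5 = 11 (mod 21).
    The inverse of 10 mod 21 is 19 (since 10·19 = 190 = 9·21 + 1), so t ≡ 19·11 = 209 ≡ 20 (mod 21).
    Then x = 5 + 10·20 = 205, valid modulo lcm(10, 21) = 210: x ≡ 205 (mod 210).
  Combine with x ≡ 1 (mod 6): gcd(210, 6) = 6; 1 - 205 = -204, which IS divisible by 6, so compatible.
    Write x = 205 + 210·t and substitute into x ≡ 1 (mod 6): 210·t ≡ 1 − 205 = -204 (mod 6).
    Divide the congruence (and modulus) by g = 6: 35·t ≡ -34 (mod 1).
    Modulo 1 every t works; take t = 0.
    Then x = 205 + 210·0 = 205, valid modulo lcm(210, 6) = 210: x ≡ 205 (mod 210).
Verify: 205 mod 10 = 5, 205 mod 21 = 16, 205 mod 6 = 1.

x ≡ 205 (mod 210).


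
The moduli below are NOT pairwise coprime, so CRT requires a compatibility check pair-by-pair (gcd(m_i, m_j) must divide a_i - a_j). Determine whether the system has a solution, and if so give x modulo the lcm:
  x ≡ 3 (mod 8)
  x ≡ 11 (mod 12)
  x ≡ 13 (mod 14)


Moduli 8, 12, 14 are not pairwise coprime, so CRT works modulo lcm(m_i) when all pairwise compatibility conditions hold.
Pairwise compatibility: gcd(m_i, m_j) must divide a_i - a_j for every pair.
Merge one congruence at a time:
  Start: x ≡ 3 (mod 8).
  Combine with x ≡ 11 (mod 12): gcd(8, 12) = 4; 11 - 3 = 8, which IS divisible by 4, so compatible.
    Write x = 3 + 8·t and substitute into x ≡ 11 (mod 12): 8·t ≡ 11 − 3 = 8 (mod 12).
    Divide the congruence (and modulus) by g = 4: 2·t ≡ 2 (mod 3).
    The inverse of 2 mod 3 is 2 (since 2·2 = 4 = 1·3 + 1), so t ≡ 2·2 = 4 ≡ 1 (mod 3).
    Then x = 3 + 8·1 = 11, valid modulo lcm(8, 12) = 24: x ≡ 11 (mod 24).
  Combine with x ≡ 13 (mod 14): gcd(24, 14) = 2; 13 - 11 = 2, which IS divisible by 2, so compatible.
    Write x = 11 + 24·t and substitute into x ≡ 13 (mod 14): 24·t ≡ 13 − 11 = 2 (mod 14).
    Divide the congruence (and modulus) by g = 2: 12·t ≡ 1 (mod 7).
    Reduce coefficients mod 7: 5·t ≡ 1 (mod 7).
    The inverse of 5 mod 7 is 3 (since 5·3 = 15 = 2·7 + 1), so t ≡ 3·1 = 3 ≡ 3 (mod 7).
    Then x = 11 + 24·3 = 83, valid modulo lcm(24, 14) = 168: x ≡ 83 (mod 168).
Verify: 83 mod 8 = 3, 83 mod 12 = 11, 83 mod 14 = 13.

x ≡ 83 (mod 168).


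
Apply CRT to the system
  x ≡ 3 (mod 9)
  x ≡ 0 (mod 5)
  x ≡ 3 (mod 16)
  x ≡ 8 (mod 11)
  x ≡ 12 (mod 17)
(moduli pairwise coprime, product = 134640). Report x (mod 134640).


Product of moduli M = 9 · 5 · 16 · 11 · 17 = 134640.
Merge one congruence at a time:
  Start: x ≡ 3 (mod 9).
  Combine with x ≡ 0 (mod 5); new modulus lcm = 45.
    Write x = 3 + 9·t and substitute into x ≡ 0 (mod 5): 9·t ≡ 0 − 3 = -3 (mod 5).
    Reduce coefficients mod 5: 4·t ≡ 2 (mod 5).
    The inverse of 4 mod 5 is 4 (since 4·4 = 16 = 3·5 + 1), so t ≡ 4·2 = 8 ≡ 3 (mod 5).
    Then x = 3 + 9·3 = 30, valid modulo lcm(9, 5) = 45: x ≡ 30 (mod 45).
  Combine with x ≡ 3 (mod 16); new modulus lcm = 720.
    Write x = 30 + 45·t and substitute into x ≡ 3 (mod 16): 45·t ≡ 3 − 30 = -27 (mod 16).
    Reduce coefficients mod 16: 13·t ≡ 5 (mod 16).
    The inverse of 13 mod 16 is 5 (since 13·5 = 65 = 4·16 + 1), so t ≡ 5·5 = 25 ≡ 9 (mod 16).
    Then x = 30 + 45·9 = 435, valid modulo lcm(45, 16) = 720: x ≡ 435 (mod 720).
  Combine with x ≡ 8 (mod 11); new modulus lcm = 7920.
    Write x = 435 + 720·t and substitute into x ≡ 8 (mod 11): 720·t ≡ 8 − 435 = -427 (mod 11).
    Reduce coefficients mod 11: 5·t ≡ 2 (mod 11).
    The inverse of 5 mod 11 is 9 (since 5·9 = 45 = 4·11 + 1), so t ≡ 9·2 = 18 ≡ 7 (mod 11).
    Then x = 435 + 720·7 = 5475, valid modulo lcm(720, 11) = 7920: x ≡ 5475 (mod 7920).
  Combine with x ≡ 12 (mod 17); new modulus lcm = 134640.
    Write x = 5475 + 7920·t and substitute into x ≡ 12 (mod 17): 7920·t ≡ 12 − 5475 = -5463 (mod 17).
    Reduce coefficients mod 17: 15·t ≡ 11 (mod 17).
    The inverse of 15 mod 17 is 8 (since 15·8 = 120 = 7·17 + 1), so t ≡ 8·11 = 88 ≡ 3 (mod 17).
    Then x = 5475 + 7920·3 = 29235, valid modulo lcm(7920, 17) = 134640: x ≡ 29235 (mod 134640).
Verify against each original: 29235 mod 9 = 3, 29235 mod 5 = 0, 29235 mod 16 = 3, 29235 mod 11 = 8, 29235 mod 17 = 12.

x ≡ 29235 (mod 134640).


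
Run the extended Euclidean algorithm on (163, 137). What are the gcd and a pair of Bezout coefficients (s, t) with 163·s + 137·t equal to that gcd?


Euclidean algorithm on (163, 137) — divide until remainder is 0:
  163 = 1 · 137 + 26
  137 = 5 · 26 + 7
  26 = 3 · 7 + 5
  7 = 1 · 5 + 2
  5 = 2 · 2 + 1
  2 = 2 · 1 + 0
gcd(163, 137) = 1.
Track Bezout coefficients alongside the remainders: start with r₀ = 163 = a·1 + b·0 (s = 1, t = 0) and r₁ = 137 = a·0 + b·1 (s = 0, t = 1); each new remainder r_{k+1} = r_{k-1} − q_k·r_k inherits s_{k+1} = s_{k-1} − q_k·s_k, t_{k+1} = t_{k-1} − q_k·t_k, so r_k = a·s_k + b·t_k at every step:
  q = 1: r = 26, s = 1 − 1·0 = 1, t = 0 − 1·1 = -1  (check: 163·1 + 137·(-1) = 26)
  q = 5: r = 7, s = 0 − 5·1 = -5, t = 1 − 5·(-1) = 6  (check: 163·(-5) + 137·6 = 7)
  q = 3: r = 5, s = 1 − 3·(-5) = 16, t = -1 − 3·6 = -19  (check: 163·16 + 137·(-19) = 5)
  q = 1: r = 2, s = -5 − 1·16 = -21, t = 6 − 1·(-19) = 25  (check: 163·(-21) + 137·25 = 2)
  q = 2: r = 1, s = 16 − 2·(-21) = 58, t = -19 − 2·25 = -69  (check: 163·58 + 137·(-69) = 1)
The row with r = 1 (the gcd) gives the Bezout coefficients s = 58, t = -69.
Result: 163 · (58) + 137 · (-69) = 1.

gcd(163, 137) = 1; s = 58, t = -69 (check: 163·58 + 137·(-69) = 1).


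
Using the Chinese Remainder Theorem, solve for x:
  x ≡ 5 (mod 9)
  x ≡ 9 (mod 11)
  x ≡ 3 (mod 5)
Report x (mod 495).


Moduli 9, 11, 5 are pairwise coprime; by CRT there is a unique solution modulo M = 9 · 11 · 5 = 495.
Solve pairwise, accumulating the modulus:
  Start with x ≡ 5 (mod 9).
  Combine with x ≡ 9 (mod 11): since gcd(9, 11) = 1, we get a unique residue mod 99.
    Write x = 5 + 9·t and substitute into x ≡ 9 (mod 11): 9·t ≡ 9 − 5 = 4 (mod 11).
    The inverse of 9 mod 11 is 5 (since 9·5 = 45 = 4·11 + 1), so t ≡ 5·4 = 20 ≡ 9 (mod 11).
    Then x = 5 + 9·9 = 86, valid modulo lcm(9, 11) = 99: x ≡ 86 (mod 99).
  Combine with x ≡ 3 (mod 5): since gcd(99, 5) = 1, we get a unique residue mod 495.
    Write x = 86 + 99·t and substitute into x ≡ 3 (mod 5): 99·t ≡ 3 − 86 = -83 (mod 5).
    Reduce coefficients mod 5: 4·t ≡ 2 (mod 5).
    The inverse of 4 mod 5 is 4 (since 4·4 = 16 = 3·5 + 1), so t ≡ 4·2 = 8 ≡ 3 (mod 5).
    Then x = 86 + 99·3 = 383, valid modulo lcm(99, 5) = 495: x ≡ 383 (mod 495).
Verify: 383 mod 9 = 5 ✓, 383 mod 11 = 9 ✓, 383 mod 5 = 3 ✓.

x ≡ 383 (mod 495).


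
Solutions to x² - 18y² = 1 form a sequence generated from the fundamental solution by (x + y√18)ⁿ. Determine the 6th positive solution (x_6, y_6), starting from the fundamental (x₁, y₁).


Step 1: Find the fundamental solution (x₁, y₁) of x² - 18y² = 1.
  Expand √18 as a continued fraction. a₀ = ⌊√18⌋ = 4; iterate m_{k+1} = d_k·a_k − m_k, d_{k+1} = (18 − m_{k+1}²)/d_k, a_{k+1} = ⌊(a₀ + m_{k+1})/d_{k+1}⌋ (starting m₀ = 0, d₀ = 1), with convergents p_k = a_k·p_{k-1} + p_{k-2}, q_k = a_k·q_{k-1} + q_{k-2} (p₋₁ = 1, q₋₁ = 0):
  k = 0: a₀ = 4; p₀/q₀ = 4/1; p₀² − 18·q₀² = 16 − 18 = -2.
  k = 1: m = 4, d = 2, a = ⌊(4 + 4)/2⌋ = 4; p/q = (4·4 + 1)/(4·1 + 0) = 17/4; p² − 18·q² = 289 − 288 = 1.
  The first convergent with p² − 18·q² = 1 gives the fundamental solution (x₁, y₁) = (17, 4).
Step 2: Apply the recurrence (x_{n+1}, y_{n+1}) = (x₁x_n + 18y₁y_n, x₁y_n + y₁x_n) repeatedly.
  From (x_1, y_1) = (17, 4): x_2 = 17·17 + 18·4·4 = 577; y_2 = 17·4 + 4·17 = 136.
  From (x_2, y_2) = (577, 136): x_3 = 17·577 + 18·4·136 = 19601; y_3 = 17·136 + 4·577 = 4620.
  From (x_3, y_3) = (19601, 4620): x_4 = 17·19601 + 18·4·4620 = 665857; y_4 = 17·4620 + 4·19601 = 156944.
  From (x_4, y_4) = (665857, 156944): x_5 = 17·665857 + 18·4·156944 = 22619537; y_5 = 17·156944 + 4·665857 = 5331476.
  From (x_5, y_5) = (22619537, 5331476): x_6 = 17·22619537 + 18·4·5331476 = 768398401; y_6 = 17·5331476 + 4·22619537 = 181113240.
Step 3: Verify x_6² - 18·y_6² = 590436102659356801 - 590436102659356800 = 1 (should be 1). ✓

(x_1, y_1) = (17, 4); (x_6, y_6) = (768398401, 181113240).


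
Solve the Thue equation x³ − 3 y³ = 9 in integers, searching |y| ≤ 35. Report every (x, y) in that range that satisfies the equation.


The equation is x³ - 3y³ = 9. For fixed y, x³ = 3·y³ + 9, so a solution requires the RHS to be a perfect cube.
Strategy: iterate y from -35 to 35, compute RHS = 3·y³ + 9, and check whether it is a (positive or negative) perfect cube.
Check small values of y:
  y = 0: RHS = 9 is not a perfect cube.
  y = 1: RHS = 12 is not a perfect cube.
  y = -1: RHS = 6 is not a perfect cube.
  y = 2: RHS = 33 is not a perfect cube.
  y = -2: RHS = -15 is not a perfect cube.
  y = 3: RHS = 90 is not a perfect cube.
  y = -3: RHS = -72 is not a perfect cube.
Continuing the search up to |y| = 35 finds no solutions either.
No (x, y) in the scanned range satisfies the equation.

No integer solutions with |y| ≤ 35.


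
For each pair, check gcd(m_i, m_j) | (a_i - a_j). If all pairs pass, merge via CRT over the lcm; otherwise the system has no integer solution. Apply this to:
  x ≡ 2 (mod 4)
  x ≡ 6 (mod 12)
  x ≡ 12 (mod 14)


Moduli 4, 12, 14 are not pairwise coprime, so CRT works modulo lcm(m_i) when all pairwise compatibility conditions hold.
Pairwise compatibility: gcd(m_i, m_j) must divide a_i - a_j for every pair.
Merge one congruence at a time:
  Start: x ≡ 2 (mod 4).
  Combine with x ≡ 6 (mod 12): gcd(4, 12) = 4; 6 - 2 = 4, which IS divisible by 4, so compatible.
    Write x = 2 + 4·t and substitute into x ≡ 6 (mod 12): 4·t ≡ 6 − 2 = 4 (mod 12).
    Divide the congruence (and modulus) by g = 4: 1·t ≡ 1 (mod 3).
    So t ≡ 1 (mod 3).
    Then x = 2 + 4·1 = 6, valid modulo lcm(4, 12) = 12: x ≡ 6 (mod 12).
  Combine with x ≡ 12 (mod 14): gcd(12, 14) = 2; 12 - 6 = 6, which IS divisible by 2, so compatible.
    Write x = 6 + 12·t and substitute into x ≡ 12 (mod 14): 12·t ≡ 12 − 6 = 6 (mod 14).
    Divide the congruence (and modulus) by g = 2: 6·t ≡ 3 (mod 7).
    The inverse of 6 mod 7 is 6 (since 6·6 = 36 = 5·7 + 1), so t ≡ 6·3 = 18 ≡ 4 (mod 7).
    Then x = 6 + 12·4 = 54, valid modulo lcm(12, 14) = 84: x ≡ 54 (mod 84).
Verify: 54 mod 4 = 2, 54 mod 12 = 6, 54 mod 14 = 12.

x ≡ 54 (mod 84).


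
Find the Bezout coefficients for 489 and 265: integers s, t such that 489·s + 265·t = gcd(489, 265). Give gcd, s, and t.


Euclidean algorithm on (489, 265) — divide until remainder is 0:
  489 = 1 · 265 + 224
  265 = 1 · 224 + 41
  224 = 5 · 41 + 19
  41 = 2 · 19 + 3
  19 = 6 · 3 + 1
  3 = 3 · 1 + 0
gcd(489, 265) = 1.
Track Bezout coefficients alongside the remainders: start with r₀ = 489 = a·1 + b·0 (s = 1, t = 0) and r₁ = 265 = a·0 + b·1 (s = 0, t = 1); each new remainder r_{k+1} = r_{k-1} − q_k·r_k inherits s_{k+1} = s_{k-1} − q_k·s_k, t_{k+1} = t_{k-1} − q_k·t_k, so r_k = a·s_k + b·t_k at every step:
  q = 1: r = 224, s = 1 − 1·0 = 1, t = 0 − 1·1 = -1  (check: 489·1 + 265·(-1) = 224)
  q = 1: r = 41, s = 0 − 1·1 = -1, t = 1 − 1·(-1) = 2  (check: 489·(-1) + 265·2 = 41)
  q = 5: r = 19, s = 1 − 5·(-1) = 6, t = -1 − 5·2 = -11  (check: 489·6 + 265·(-11) = 19)
  q = 2: r = 3, s = -1 − 2·6 = -13, t = 2 − 2·(-11) = 24  (check: 489·(-13) + 265·24 = 3)
  q = 6: r = 1, s = 6 − 6·(-13) = 84, t = -11 − 6·24 = -155  (check: 489·84 + 265·(-155) = 1)
The row with r = 1 (the gcd) gives the Bezout coefficients s = 84, t = -155.
Result: 489 · (84) + 265 · (-155) = 1.

gcd(489, 265) = 1; s = 84, t = -155 (check: 489·84 + 265·(-155) = 1).


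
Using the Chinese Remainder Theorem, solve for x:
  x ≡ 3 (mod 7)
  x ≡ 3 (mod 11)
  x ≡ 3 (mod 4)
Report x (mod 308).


Moduli 7, 11, 4 are pairwise coprime; by CRT there is a unique solution modulo M = 7 · 11 · 4 = 308.
Solve pairwise, accumulating the modulus:
  Start with x ≡ 3 (mod 7).
  Combine with x ≡ 3 (mod 11): since gcd(7, 11) = 1, we get a unique residue mod 77.
    Write x = 3 + 7·t and substitute into x ≡ 3 (mod 11): 7·t ≡ 3 − 3 = 0 (mod 11).
    The inverse of 7 mod 11 is 8 (since 7·8 = 56 = 5·11 + 1), so t ≡ 8·0 = 0 ≡ 0 (mod 11).
    Then x = 3 + 7·0 = 3, valid modulo lcm(7, 11) = 77: x ≡ 3 (mod 77).
  Combine with x ≡ 3 (mod 4): since gcd(77, 4) = 1, we get a unique residue mod 308.
    Write x = 3 + 77·t and substitute into x ≡ 3 (mod 4): 77·t ≡ 3 − 3 = 0 (mod 4).
    Reduce coefficients mod 4: 1·t ≡ 0 (mod 4).
    So t ≡ 0 (mod 4).
    Then x = 3 + 77·0 = 3, valid modulo lcm(77, 4) = 308: x ≡ 3 (mod 308).
Verify: 3 mod 7 = 3 ✓, 3 mod 11 = 3 ✓, 3 mod 4 = 3 ✓.

x ≡ 3 (mod 308).


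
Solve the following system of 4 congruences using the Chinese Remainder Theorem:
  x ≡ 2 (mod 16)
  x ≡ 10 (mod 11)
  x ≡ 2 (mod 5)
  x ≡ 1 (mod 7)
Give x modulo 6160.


Product of moduli M = 16 · 11 · 5 · 7 = 6160.
Merge one congruence at a time:
  Start: x ≡ 2 (mod 16).
  Combine with x ≡ 10 (mod 11); new modulus lcm = 176.
    Write x = 2 + 16·t and substitute into x ≡ 10 (mod 11): 16·t ≡ 10 − 2 = 8 (mod 11).
    Reduce coefficients mod 11: 5·t ≡ 8 (mod 11).
    The inverse of 5 mod 11 is 9 (since 5·9 = 45 = 4·11 + 1), so t ≡ 9·8 = 72 ≡ 6 (mod 11).
    Then x = 2 + 16·6 = 98, valid modulo lcm(16, 11) = 176: x ≡ 98 (mod 176).
  Combine with x ≡ 2 (mod 5); new modulus lcm = 880.
    Write x = 98 + 176·t and substitute into x ≡ 2 (mod 5): 176·t ≡ 2 − 98 = -96 (mod 5).
    Reduce coefficients mod 5: 1·t ≡ 4 (mod 5).
    So t ≡ 4 (mod 5).
    Then x = 98 + 176·4 = 802, valid modulo lcm(176, 5) = 880: x ≡ 802 (mod 880).
  Combine with x ≡ 1 (mod 7); new modulus lcm = 6160.
    Write x = 802 + 880·t and substitute into x ≡ 1 (mod 7): 880·t ≡ 1 − 802 = -801 (mod 7).
    Reduce coefficients mod 7: 5·t ≡ 4 (mod 7).
    The inverse of 5 mod 7 is 3 (since 5·3 = 15 = 2·7 + 1), so t ≡ 3·4 = 12 ≡ 5 (mod 7).
    Then x = 802 + 880·5 = 5202, valid modulo lcm(880, 7) = 6160: x ≡ 5202 (mod 6160).
Verify against each original: 5202 mod 16 = 2, 5202 mod 11 = 10, 5202 mod 5 = 2, 5202 mod 7 = 1.

x ≡ 5202 (mod 6160).


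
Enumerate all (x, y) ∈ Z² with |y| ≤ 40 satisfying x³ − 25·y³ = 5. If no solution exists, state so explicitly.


The equation is x³ - 25y³ = 5. For fixed y, x³ = 25·y³ + 5, so a solution requires the RHS to be a perfect cube.
Strategy: iterate y from -40 to 40, compute RHS = 25·y³ + 5, and check whether it is a (positive or negative) perfect cube.
Check small values of y:
  y = 0: RHS = 5 is not a perfect cube.
  y = 1: RHS = 30 is not a perfect cube.
  y = -1: RHS = -20 is not a perfect cube.
  y = 2: RHS = 205 is not a perfect cube.
  y = -2: RHS = -195 is not a perfect cube.
  y = 3: RHS = 680 is not a perfect cube.
  y = -3: RHS = -670 is not a perfect cube.
Continuing the search up to |y| = 40 finds no solutions either.
No (x, y) in the scanned range satisfies the equation.

No integer solutions with |y| ≤ 40.


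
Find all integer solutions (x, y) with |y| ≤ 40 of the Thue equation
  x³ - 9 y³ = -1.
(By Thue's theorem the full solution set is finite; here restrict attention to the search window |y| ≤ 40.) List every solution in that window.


The equation is x³ - 9y³ = -1. For fixed y, x³ = 9·y³ − 1, so a solution requires the RHS to be a perfect cube.
Strategy: iterate y from -40 to 40, compute RHS = 9·y³ − 1, and check whether it is a (positive or negative) perfect cube.
Check small values of y:
  y = 0: RHS = -1 = (-1)³ ⇒ x = -1 works.
  y = 1: RHS = 8 = (2)³ ⇒ x = 2 works.
  y = -1: RHS = -10 is not a perfect cube.
  y = 2: RHS = 71 is not a perfect cube.
  y = -2: RHS = -73 is not a perfect cube.
  y = 3: RHS = 242 is not a perfect cube.
  y = -3: RHS = -244 is not a perfect cube.
Continuing the search up to |y| = 40 finds no further solutions beyond those listed.
Collected solutions: (-1, 0), (2, 1).

Solutions (with |y| ≤ 40): (-1, 0), (2, 1).


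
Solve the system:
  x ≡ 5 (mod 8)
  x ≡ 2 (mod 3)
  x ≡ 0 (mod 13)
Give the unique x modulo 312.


Moduli 8, 3, 13 are pairwise coprime; by CRT there is a unique solution modulo M = 8 · 3 · 13 = 312.
Solve pairwise, accumulating the modulus:
  Start with x ≡ 5 (mod 8).
  Combine with x ≡ 2 (mod 3): since gcd(8, 3) = 1, we get a unique residue mod 24.
    Write x = 5 + 8·t and substitute into x ≡ 2 (mod 3): 8·t ≡ 2 − 5 = -3 (mod 3).
    Reduce coefficients mod 3: 2·t ≡ 0 (mod 3).
    The inverse of 2 mod 3 is 2 (since 2·2 = 4 = 1·3 + 1), so t ≡ 2·0 = 0 ≡ 0 (mod 3).
    Then x = 5 + 8·0 = 5, valid modulo lcm(8, 3) = 24: x ≡ 5 (mod 24).
  Combine with x ≡ 0 (mod 13): since gcd(24, 13) = 1, we get a unique residue mod 312.
    Write x = 5 + 24·t and substitute into x ≡ 0 (mod 13): 24·t ≡ 0 − 5 = -5 (mod 13).
    Reduce coefficients mod 13: 11·t ≡ 8 (mod 13).
    The inverse of 11 mod 13 is 6 (since 11·6 = 66 = 5·13 + 1), so t ≡ 6·8 = 48 ≡ 9 (mod 13).
    Then x = 5 + 24·9 = 221, valid modulo lcm(24, 13) = 312: x ≡ 221 (mod 312).
Verify: 221 mod 8 = 5 ✓, 221 mod 3 = 2 ✓, 221 mod 13 = 0 ✓.

x ≡ 221 (mod 312).
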